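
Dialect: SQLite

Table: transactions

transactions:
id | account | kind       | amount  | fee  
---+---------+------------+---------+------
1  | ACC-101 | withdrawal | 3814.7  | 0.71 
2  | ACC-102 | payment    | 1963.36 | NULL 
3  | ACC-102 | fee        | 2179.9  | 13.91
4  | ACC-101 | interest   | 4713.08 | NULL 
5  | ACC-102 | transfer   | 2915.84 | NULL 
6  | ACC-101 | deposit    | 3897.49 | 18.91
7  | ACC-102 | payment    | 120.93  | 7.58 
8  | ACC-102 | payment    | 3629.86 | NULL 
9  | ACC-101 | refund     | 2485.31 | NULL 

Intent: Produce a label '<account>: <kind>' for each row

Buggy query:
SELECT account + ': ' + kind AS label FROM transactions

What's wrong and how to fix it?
Bug: SQLite uses || for string concatenation; + coerces text to numbers (yielding 0)

Fix: Use the || operator for string concatenation

Corrected query:
SELECT account || ': ' || kind AS label FROM transactions

Result:
label              
-------------------
ACC-101: withdrawal
ACC-102: payment   
ACC-102: fee       
ACC-101: interest  
ACC-102: transfer  
ACC-101: deposit   
ACC-102: payment   
ACC-102: payment   
ACC-101: refund    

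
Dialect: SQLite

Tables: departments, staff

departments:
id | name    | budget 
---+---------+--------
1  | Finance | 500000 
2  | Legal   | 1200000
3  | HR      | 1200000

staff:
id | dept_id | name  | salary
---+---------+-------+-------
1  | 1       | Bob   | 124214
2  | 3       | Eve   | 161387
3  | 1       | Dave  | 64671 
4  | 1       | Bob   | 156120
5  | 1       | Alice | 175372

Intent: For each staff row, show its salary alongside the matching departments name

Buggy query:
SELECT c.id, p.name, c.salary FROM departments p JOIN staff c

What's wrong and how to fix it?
Bug: JOIN with no ON clause produces a cartesian product; every staff row pairs with every departments row

Fix: Add ON c.dept_id = p.id to the JOIN

Corrected query:
SELECT c.id, p.name, c.salary FROM departments p JOIN staff c ON c.dept_id = p.id

Result:
id | name    | salary
---+---------+-------
1  | Finance | 124214
2  | HR      | 161387
3  | Finance | 64671 
4  | Finance | 156120
5  | Finance | 175372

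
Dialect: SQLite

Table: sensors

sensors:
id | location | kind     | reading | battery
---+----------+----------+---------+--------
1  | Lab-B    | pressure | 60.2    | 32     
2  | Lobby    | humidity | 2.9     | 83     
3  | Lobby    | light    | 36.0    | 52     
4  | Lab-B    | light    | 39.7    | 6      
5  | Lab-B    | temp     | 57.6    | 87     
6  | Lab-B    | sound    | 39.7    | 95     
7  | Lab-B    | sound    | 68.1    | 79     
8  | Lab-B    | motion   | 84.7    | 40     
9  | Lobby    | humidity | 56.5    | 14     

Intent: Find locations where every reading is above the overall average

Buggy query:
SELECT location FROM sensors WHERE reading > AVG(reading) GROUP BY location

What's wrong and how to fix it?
Bug: AVG() is an aggregate; it can't sit directly in WHERE

Fix: Use a subquery for AVG and a HAVING MIN(...) filter so the condition holds for every row in the group

Corrected query:
SELECT location FROM sensors GROUP BY location HAVING MIN(reading) > (SELECT AVG(reading) FROM sensors)

Result:
(no rows)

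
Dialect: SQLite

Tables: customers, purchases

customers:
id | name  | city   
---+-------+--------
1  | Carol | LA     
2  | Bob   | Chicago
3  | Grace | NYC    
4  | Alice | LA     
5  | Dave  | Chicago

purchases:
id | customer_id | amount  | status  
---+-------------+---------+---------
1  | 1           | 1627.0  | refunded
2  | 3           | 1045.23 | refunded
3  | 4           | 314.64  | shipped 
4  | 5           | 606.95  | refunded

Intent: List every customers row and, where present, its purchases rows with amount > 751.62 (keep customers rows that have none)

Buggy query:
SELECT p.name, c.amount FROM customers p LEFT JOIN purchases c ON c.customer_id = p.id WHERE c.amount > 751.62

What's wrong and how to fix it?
Bug: Filtering c.amount in WHERE discards the NULL rows produced by LEFT JOIN, turning it into an inner join

Fix: Move the right-table condition into the ON clause so unmatched parents are kept

Corrected query:
SELECT p.name, c.amount FROM customers p LEFT JOIN purchases c ON c.customer_id = p.id AND c.amount > 751.62

Result:
name  | amount 
------+--------
Carol | 1627   
Bob   | NULL   
Grace | 1045.23
Alice | NULL   
Dave  | NULL   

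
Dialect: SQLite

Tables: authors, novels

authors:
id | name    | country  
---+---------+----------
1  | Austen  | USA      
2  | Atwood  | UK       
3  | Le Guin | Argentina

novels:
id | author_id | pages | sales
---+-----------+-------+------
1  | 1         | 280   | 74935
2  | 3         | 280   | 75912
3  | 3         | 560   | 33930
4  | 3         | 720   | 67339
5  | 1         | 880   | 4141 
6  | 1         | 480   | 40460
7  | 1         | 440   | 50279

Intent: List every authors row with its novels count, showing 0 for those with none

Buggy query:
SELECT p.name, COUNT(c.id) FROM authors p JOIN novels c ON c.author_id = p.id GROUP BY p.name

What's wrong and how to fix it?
Bug: INNER JOIN drops authors rows that have no matching novels rows

Fix: Switch to LEFT JOIN to retain unmatched parent rows

Corrected query:
SELECT p.name, COUNT(c.id) FROM authors p LEFT JOIN novels c ON c.author_id = p.id GROUP BY p.name

Result:
name    | COUNT(c.id)
--------+------------
Atwood  | 0          
Austen  | 4          
Le Guin | 3          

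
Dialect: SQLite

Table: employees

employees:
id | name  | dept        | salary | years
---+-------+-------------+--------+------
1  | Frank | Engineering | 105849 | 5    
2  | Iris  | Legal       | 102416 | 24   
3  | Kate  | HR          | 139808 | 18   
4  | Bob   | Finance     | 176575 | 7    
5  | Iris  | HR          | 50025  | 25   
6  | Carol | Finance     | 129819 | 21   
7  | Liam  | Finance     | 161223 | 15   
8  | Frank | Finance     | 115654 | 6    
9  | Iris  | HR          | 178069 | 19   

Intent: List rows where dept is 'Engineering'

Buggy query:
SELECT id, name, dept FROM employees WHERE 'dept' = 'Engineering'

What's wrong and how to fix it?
Bug: 'dept' in single quotes is a string literal, not the column; the comparison is literal-vs-literal and never true

Fix: Remove the quotes around the column name (or use double quotes for an identifier)

Corrected query:
SELECT id, name, dept FROM employees WHERE dept = 'Engineering'

Result:
id | name  | dept       
---+-------+------------
1  | Frank | Engineering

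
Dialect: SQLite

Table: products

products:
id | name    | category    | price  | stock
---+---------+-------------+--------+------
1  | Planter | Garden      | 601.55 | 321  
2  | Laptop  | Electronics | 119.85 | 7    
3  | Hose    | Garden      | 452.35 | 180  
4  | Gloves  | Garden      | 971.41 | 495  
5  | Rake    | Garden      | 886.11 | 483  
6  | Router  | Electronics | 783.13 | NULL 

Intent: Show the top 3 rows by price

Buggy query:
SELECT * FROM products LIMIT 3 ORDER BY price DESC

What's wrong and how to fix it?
Bug: LIMIT must come after ORDER BY

Fix: Sort with ORDER BY, then apply LIMIT

Corrected query:
SELECT * FROM products ORDER BY price DESC LIMIT 3

Result:
id | name   | category    | price  | stock
---+--------+-------------+--------+------
4  | Gloves | Garden      | 971.41 | 495  
5  | Rake   | Garden      | 886.11 | 483  
6  | Router | Electronics | 783.13 | NULL 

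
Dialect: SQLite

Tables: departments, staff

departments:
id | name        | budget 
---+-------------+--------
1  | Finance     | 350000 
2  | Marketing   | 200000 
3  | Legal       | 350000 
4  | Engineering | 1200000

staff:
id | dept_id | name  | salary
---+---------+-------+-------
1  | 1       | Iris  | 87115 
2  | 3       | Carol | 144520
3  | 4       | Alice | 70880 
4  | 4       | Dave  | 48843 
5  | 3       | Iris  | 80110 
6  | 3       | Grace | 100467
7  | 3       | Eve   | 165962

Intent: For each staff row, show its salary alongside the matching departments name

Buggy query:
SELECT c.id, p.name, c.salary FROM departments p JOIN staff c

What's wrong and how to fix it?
Bug: JOIN with no ON clause produces a cartesian product; every staff row pairs with every departments row

Fix: Specify the join condition linking the foreign key to the parent id

Corrected query:
SELECT c.id, p.name, c.salary FROM departments p JOIN staff c ON c.dept_id = p.id

Result:
id | name        | salary
---+-------------+-------
1  | Finance     | 87115 
2  | Legal       | 144520
3  | Engineering | 70880 
4  | Engineering | 48843 
5  | Legal       | 80110 
6  | Legal       | 100467
7  | Legal       | 165962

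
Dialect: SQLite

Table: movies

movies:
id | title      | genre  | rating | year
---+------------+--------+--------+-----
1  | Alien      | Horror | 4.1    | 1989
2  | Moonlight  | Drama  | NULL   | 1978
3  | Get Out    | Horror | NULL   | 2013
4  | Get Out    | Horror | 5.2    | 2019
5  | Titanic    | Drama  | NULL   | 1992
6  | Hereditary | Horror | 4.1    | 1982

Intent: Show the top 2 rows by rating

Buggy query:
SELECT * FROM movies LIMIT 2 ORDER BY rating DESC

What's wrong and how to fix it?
Bug: ORDER BY cannot follow LIMIT; LIMIT is the final clause

Fix: Sort with ORDER BY, then apply LIMIT

Corrected query:
SELECT * FROM movies ORDER BY rating DESC LIMIT 2

Result:
id | title   | genre  | rating | year
---+---------+--------+--------+-----
4  | Get Out | Horror | 5.2    | 2019
1  | Alien   | Horror | 4.1    | 1989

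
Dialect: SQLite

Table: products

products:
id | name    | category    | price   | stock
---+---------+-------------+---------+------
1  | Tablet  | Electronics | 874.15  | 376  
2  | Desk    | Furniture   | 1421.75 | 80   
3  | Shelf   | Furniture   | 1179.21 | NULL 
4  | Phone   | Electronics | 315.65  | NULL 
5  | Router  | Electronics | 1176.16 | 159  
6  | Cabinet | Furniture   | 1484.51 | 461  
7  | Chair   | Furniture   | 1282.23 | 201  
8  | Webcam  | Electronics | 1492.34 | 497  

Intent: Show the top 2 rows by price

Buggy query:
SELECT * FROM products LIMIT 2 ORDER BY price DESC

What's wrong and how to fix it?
Bug: ORDER BY cannot follow LIMIT; LIMIT is the final clause

Fix: Sort with ORDER BY, then apply LIMIT

Corrected query:
SELECT * FROM products ORDER BY price DESC LIMIT 2

Result:
id | name    | category    | price   | stock
---+---------+-------------+---------+------
8  | Webcam  | Electronics | 1492.34 | 497  
6  | Cabinet | Furniture   | 1484.51 | 461  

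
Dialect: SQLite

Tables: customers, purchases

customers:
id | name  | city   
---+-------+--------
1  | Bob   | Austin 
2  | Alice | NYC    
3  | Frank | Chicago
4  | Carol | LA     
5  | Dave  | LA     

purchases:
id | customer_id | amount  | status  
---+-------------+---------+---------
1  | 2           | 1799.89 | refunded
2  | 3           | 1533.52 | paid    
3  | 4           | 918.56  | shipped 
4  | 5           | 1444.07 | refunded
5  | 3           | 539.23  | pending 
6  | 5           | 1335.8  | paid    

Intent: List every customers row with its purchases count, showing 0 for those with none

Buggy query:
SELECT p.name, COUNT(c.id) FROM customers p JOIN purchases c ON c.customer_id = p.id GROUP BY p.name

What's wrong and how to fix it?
Bug: INNER JOIN drops customers rows that have no matching purchases rows

Fix: Use LEFT JOIN so parents without children still appear (COUNT(c.id) gives 0)

Corrected query:
SELECT p.name, COUNT(c.id) FROM customers p LEFT JOIN purchases c ON c.customer_id = p.id GROUP BY p.name

Result:
name  | COUNT(c.id)
------+------------
Alice | 1          
Bob   | 0          
Carol | 1          
Dave  | 2          
Frank | 2          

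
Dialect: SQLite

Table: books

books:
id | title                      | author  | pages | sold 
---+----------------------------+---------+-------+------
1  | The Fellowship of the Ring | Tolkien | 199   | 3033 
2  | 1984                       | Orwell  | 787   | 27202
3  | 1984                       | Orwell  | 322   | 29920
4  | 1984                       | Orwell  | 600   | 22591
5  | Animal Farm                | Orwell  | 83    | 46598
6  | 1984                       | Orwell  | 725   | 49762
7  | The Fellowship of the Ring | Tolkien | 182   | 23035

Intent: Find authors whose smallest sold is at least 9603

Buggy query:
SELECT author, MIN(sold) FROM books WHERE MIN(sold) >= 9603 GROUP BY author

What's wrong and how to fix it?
Bug: MIN() in WHERE is a misuse of aggregate

Fix: Replace WHERE with HAVING after the GROUP BY

Corrected query:
SELECT author, MIN(sold) FROM books GROUP BY author HAVING MIN(sold) >= 9603

Result:
author | MIN(sold)
-------+----------
Orwell | 22591    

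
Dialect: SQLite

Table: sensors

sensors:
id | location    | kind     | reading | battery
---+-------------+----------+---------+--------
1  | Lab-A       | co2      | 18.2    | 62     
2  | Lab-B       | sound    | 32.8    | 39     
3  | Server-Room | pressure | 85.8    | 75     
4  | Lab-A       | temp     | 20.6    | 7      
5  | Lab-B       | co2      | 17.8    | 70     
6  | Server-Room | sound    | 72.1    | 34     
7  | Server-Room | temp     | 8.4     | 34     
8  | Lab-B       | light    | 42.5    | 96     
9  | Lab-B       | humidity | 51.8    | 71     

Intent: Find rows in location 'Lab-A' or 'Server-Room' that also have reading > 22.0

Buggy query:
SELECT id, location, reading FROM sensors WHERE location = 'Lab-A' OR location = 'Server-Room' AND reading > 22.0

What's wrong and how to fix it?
Bug: Without parentheses, AND is evaluated before OR, so the reading filter only applies to the 'Server-Room' branch

Fix: Group the OR with parentheses (or use IN), then AND the threshold

Corrected query:
SELECT id, location, reading FROM sensors WHERE (location = 'Lab-A' OR location = 'Server-Room') AND reading > 22.0

Result:
id | location    | reading
---+-------------+--------
3  | Server-Room | 85.8   
6  | Server-Room | 72.1   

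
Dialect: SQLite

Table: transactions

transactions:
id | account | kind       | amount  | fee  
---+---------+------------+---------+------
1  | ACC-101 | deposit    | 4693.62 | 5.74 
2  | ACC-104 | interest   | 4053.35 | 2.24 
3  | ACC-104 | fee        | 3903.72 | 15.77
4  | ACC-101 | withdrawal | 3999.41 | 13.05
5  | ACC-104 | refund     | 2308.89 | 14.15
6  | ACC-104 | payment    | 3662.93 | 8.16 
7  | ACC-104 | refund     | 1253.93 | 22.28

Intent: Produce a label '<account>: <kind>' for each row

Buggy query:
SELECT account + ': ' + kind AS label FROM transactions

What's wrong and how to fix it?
Bug: SQLite uses || for string concatenation; + coerces text to numbers (yielding 0)

Fix: Replace + with || to concatenate text

Corrected query:
SELECT account || ': ' || kind AS label FROM transactions

Result:
label              
-------------------
ACC-101: deposit   
ACC-104: interest  
ACC-104: fee       
ACC-101: withdrawal
ACC-104: refund    
ACC-104: payment   
ACC-104: refund    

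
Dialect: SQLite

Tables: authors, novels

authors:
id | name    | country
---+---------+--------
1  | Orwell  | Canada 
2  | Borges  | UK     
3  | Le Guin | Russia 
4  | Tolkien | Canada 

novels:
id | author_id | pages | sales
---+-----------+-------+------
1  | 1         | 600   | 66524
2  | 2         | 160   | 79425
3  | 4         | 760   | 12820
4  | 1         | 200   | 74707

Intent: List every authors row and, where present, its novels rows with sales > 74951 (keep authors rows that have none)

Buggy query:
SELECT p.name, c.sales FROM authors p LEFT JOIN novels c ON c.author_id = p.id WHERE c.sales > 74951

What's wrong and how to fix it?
Bug: A WHERE condition on the right-hand table after LEFT JOIN drops unmatched parents

Fix: Put 'c.sales > 74951' in the JOIN's ON clause instead of WHERE

Corrected query:
SELECT p.name, c.sales FROM authors p LEFT JOIN novels c ON c.author_id = p.id AND c.sales > 74951

Result:
name    | sales
--------+------
Orwell  | NULL 
Borges  | 79425
Le Guin | NULL 
Tolkien | NULL 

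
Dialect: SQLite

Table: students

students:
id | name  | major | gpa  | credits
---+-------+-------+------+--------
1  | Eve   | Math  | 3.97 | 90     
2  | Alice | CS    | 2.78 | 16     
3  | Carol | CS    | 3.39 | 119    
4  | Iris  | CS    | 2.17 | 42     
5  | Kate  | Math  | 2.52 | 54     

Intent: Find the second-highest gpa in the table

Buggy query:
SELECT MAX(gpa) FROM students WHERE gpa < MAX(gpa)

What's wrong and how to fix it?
Bug: MAX(gpa) on the right of the comparison is an aggregate-in-WHERE error

Fix: Put the inner MAX in a scalar subquery

Corrected query:
SELECT MAX(gpa) FROM students WHERE gpa < (SELECT MAX(gpa) FROM students)

Result:
MAX(gpa)
--------
3.39    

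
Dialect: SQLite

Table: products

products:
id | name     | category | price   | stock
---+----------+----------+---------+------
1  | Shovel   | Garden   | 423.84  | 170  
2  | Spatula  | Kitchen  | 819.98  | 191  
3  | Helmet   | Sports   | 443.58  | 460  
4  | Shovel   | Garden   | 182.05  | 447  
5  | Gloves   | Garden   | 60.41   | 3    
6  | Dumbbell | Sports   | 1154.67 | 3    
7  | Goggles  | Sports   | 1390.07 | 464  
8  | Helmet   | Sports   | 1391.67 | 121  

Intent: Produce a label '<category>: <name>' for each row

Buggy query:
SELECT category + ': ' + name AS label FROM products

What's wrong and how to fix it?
Bug: '+' is numeric addition; on text columns SQLite converts them to 0 instead of concatenating

Fix: Use the || operator for string concatenation

Corrected query:
SELECT category || ': ' || name AS label FROM products

Result:
label           
----------------
Garden: Shovel  
Kitchen: Spatula
Sports: Helmet  
Garden: Shovel  
Garden: Gloves  
Sports: Dumbbell
Sports: Goggles 
Sports: Helmet  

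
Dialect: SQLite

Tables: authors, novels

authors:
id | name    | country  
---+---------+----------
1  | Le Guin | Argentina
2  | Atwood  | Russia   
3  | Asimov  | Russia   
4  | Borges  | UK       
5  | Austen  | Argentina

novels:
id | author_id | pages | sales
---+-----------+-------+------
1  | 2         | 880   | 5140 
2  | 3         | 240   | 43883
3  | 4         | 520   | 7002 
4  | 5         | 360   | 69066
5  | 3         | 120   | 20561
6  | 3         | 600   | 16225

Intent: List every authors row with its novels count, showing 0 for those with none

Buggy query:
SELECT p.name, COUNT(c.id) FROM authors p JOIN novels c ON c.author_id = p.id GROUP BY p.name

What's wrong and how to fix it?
Bug: An inner join excludes parents with zero children

Fix: Switch to LEFT JOIN to retain unmatched parent rows

Corrected query:
SELECT p.name, COUNT(c.id) FROM authors p LEFT JOIN novels c ON c.author_id = p.id GROUP BY p.name

Result:
name    | COUNT(c.id)
--------+------------
Asimov  | 3          
Atwood  | 1          
Austen  | 1          
Borges  | 1          
Le Guin | 0          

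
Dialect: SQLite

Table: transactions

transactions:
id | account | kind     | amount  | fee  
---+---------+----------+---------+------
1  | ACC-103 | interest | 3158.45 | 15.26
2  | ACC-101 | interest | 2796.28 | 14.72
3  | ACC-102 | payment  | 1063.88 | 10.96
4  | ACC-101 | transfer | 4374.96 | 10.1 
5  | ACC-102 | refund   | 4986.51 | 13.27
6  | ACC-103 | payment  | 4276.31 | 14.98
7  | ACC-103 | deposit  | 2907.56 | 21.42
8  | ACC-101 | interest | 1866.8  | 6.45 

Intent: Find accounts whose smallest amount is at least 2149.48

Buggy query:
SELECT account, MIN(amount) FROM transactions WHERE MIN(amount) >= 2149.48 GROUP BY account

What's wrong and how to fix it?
Bug: MIN() in WHERE is a misuse of aggregate

Fix: Replace WHERE with HAVING after the GROUP BY

Corrected query:
SELECT account, MIN(amount) FROM transactions GROUP BY account HAVING MIN(amount) >= 2149.48

Result:
account | MIN(amount)
--------+------------
ACC-103 | 2907.56    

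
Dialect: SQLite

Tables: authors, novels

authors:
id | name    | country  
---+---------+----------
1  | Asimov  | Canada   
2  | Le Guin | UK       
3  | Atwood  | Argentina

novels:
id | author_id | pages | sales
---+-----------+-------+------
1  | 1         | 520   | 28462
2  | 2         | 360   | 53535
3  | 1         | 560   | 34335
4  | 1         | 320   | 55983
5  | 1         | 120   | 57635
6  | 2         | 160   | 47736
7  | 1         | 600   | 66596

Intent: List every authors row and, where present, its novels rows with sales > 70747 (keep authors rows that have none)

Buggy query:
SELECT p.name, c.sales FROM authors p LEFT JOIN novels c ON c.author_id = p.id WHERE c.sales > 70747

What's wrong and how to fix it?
Bug: A WHERE condition on the right-hand table after LEFT JOIN drops unmatched parents

Fix: Put 'c.sales > 70747' in the JOIN's ON clause instead of WHERE

Corrected query:
SELECT p.name, c.sales FROM authors p LEFT JOIN novels c ON c.author_id = p.id AND c.sales > 70747

Result:
name    | sales
--------+------
Asimov  | NULL 
Le Guin | NULL 
Atwood  | NULL 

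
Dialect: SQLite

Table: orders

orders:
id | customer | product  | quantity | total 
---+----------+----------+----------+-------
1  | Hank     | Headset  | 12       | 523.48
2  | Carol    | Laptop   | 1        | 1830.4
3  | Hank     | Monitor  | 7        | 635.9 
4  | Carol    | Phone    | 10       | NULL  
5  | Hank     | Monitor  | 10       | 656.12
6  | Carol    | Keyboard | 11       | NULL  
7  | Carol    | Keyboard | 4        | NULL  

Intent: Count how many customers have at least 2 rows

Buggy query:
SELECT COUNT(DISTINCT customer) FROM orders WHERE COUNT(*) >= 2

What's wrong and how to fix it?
Bug: COUNT(*) cannot appear in WHERE; the per-group count doesn't exist yet

Fix: Use a subquery that GROUPs and filters with HAVING, then count its rows

Corrected query:
SELECT COUNT(*) FROM (SELECT customer FROM orders GROUP BY customer HAVING COUNT(*) >= 2)

Result:
COUNT(*)
--------
2       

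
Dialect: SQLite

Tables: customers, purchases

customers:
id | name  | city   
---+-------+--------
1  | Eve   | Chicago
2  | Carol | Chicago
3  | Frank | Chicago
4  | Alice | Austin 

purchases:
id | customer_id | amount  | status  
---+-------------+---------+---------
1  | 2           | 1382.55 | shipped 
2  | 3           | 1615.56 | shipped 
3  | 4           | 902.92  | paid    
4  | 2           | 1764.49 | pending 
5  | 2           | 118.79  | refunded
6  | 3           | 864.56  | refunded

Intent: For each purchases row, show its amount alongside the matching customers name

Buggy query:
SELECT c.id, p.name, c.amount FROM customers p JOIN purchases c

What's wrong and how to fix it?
Bug: JOIN with no ON clause produces a cartesian product; every purchases row pairs with every customers row

Fix: Specify the join condition linking the foreign key to the parent id

Corrected query:
SELECT c.id, p.name, c.amount FROM customers p JOIN purchases c ON c.customer_id = p.id

Result:
id | name  | amount 
---+-------+--------
1  | Carol | 1382.55
2  | Frank | 1615.56
3  | Alice | 902.92 
4  | Carol | 1764.49
5  | Carol | 118.79 
6  | Frank | 864.56 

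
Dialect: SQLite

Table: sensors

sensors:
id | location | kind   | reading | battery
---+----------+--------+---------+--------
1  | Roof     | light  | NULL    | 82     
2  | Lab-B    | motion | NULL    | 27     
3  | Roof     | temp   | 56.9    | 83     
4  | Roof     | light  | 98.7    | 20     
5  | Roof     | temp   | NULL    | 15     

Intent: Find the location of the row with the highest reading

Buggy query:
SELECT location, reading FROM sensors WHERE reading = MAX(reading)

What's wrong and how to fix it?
Bug: MAX(reading) is an aggregate and cannot be used directly in WHERE

Fix: Use a subquery: WHERE reading = (SELECT MAX(reading) FROM sensors)

Corrected query:
SELECT location, reading FROM sensors WHERE reading = (SELECT MAX(reading) FROM sensors)

Result:
location | reading
---------+--------
Roof     | 98.7   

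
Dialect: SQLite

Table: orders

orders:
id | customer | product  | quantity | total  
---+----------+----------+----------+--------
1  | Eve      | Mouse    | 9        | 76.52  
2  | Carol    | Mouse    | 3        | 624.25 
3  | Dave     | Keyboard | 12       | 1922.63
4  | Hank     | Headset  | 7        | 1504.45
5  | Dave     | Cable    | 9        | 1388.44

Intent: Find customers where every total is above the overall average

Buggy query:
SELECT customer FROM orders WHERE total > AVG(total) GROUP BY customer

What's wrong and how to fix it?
Bug: WHERE evaluates per row before aggregation, so AVG() is unavailable

Fix: Use a subquery for AVG and a HAVING MIN(...) filter so the condition holds for every row in the group

Corrected query:
SELECT customer FROM orders GROUP BY customer HAVING MIN(total) > (SELECT AVG(total) FROM orders)

Result:
customer
--------
Dave    
Hank    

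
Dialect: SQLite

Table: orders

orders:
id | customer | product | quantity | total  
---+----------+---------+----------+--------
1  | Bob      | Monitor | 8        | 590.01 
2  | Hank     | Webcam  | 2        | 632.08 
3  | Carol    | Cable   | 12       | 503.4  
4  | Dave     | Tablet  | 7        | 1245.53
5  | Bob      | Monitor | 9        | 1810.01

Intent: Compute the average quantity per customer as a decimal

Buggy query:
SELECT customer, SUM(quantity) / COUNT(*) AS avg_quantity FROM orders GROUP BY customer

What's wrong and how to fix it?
Bug: SUM(quantity) and COUNT(*) are both integers; the division truncates the fractional part

Fix: Cast one side to REAL so the division keeps the fractional part

Corrected query:
SELECT customer, SUM(quantity) * 1.0 / COUNT(*) AS avg_quantity FROM orders GROUP BY customer

Result:
customer | avg_quantity
---------+-------------
Bob      | 8.5         
Carol    | 12          
Dave     | 7           
Hank     | 2           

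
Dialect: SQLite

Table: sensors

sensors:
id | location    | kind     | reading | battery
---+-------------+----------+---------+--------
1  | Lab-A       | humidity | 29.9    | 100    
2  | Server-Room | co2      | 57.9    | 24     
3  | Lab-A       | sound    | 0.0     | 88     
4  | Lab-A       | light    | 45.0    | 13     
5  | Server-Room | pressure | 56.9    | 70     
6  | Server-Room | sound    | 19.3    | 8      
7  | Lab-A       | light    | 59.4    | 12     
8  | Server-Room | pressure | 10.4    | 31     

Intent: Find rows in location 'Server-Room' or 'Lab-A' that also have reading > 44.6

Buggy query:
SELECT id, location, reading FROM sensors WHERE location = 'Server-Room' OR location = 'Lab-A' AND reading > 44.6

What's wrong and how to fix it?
Bug: AND binds tighter than OR, so this parses as location = 'Server-Room' OR (location = 'Lab-A' AND reading > 44.6)

Fix: Add parentheses around the OR so the AND applies to both alternatives

Corrected query:
SELECT id, location, reading FROM sensors WHERE (location = 'Server-Room' OR location = 'Lab-A') AND reading > 44.6

Result:
id | location    | reading
---+-------------+--------
2  | Server-Room | 57.9   
4  | Lab-A       | 45     
5  | Server-Room | 56.9   
7  | Lab-A       | 59.4   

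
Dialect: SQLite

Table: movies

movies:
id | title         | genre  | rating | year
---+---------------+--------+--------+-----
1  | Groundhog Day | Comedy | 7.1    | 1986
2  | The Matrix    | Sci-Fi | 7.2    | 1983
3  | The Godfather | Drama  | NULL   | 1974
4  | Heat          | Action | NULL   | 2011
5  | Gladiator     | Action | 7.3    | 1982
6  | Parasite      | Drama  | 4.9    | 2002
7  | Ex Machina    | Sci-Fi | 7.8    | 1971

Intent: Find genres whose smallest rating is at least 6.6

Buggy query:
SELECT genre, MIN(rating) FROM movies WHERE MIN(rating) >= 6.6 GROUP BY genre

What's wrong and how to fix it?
Bug: Aggregates like MIN are computed per group after WHERE runs

Fix: Use HAVING for the per-group MIN condition

Corrected query:
SELECT genre, MIN(rating) FROM movies GROUP BY genre HAVING MIN(rating) >= 6.6

Result:
genre  | MIN(rating)
-------+------------
Action | 7.3        
Comedy | 7.1        
Sci-Fi | 7.2        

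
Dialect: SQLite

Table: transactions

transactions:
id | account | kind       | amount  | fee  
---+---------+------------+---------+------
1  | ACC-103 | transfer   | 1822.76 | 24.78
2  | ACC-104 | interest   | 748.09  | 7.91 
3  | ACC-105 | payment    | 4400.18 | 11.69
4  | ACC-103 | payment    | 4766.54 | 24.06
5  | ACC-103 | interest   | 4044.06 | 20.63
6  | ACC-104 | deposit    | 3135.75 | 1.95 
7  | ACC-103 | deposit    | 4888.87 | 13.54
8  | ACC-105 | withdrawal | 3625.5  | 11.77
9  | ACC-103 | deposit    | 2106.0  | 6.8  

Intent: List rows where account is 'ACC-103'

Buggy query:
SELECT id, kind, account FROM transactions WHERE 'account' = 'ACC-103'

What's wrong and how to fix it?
Bug: Single quotes denote string literals in SQL; the column name is being compared as a constant string

Fix: Reference the column as account without single quotes

Corrected query:
SELECT id, kind, account FROM transactions WHERE account = 'ACC-103'

Result:
id | kind     | account
---+----------+--------
1  | transfer | ACC-103
4  | payment  | ACC-103
5  | interest | ACC-103
7  | deposit  | ACC-103
9  | deposit  | ACC-103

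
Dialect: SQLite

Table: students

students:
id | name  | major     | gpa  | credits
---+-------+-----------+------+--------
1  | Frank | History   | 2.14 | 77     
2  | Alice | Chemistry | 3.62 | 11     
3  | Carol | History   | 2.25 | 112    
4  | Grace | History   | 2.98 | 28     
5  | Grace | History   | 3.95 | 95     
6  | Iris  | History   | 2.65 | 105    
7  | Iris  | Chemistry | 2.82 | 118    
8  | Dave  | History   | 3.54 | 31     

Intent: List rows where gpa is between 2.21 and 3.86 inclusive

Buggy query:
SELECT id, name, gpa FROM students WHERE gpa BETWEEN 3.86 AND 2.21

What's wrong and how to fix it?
Bug: BETWEEN expects the lower bound first; with 3.86 AND 2.21 the range is empty

Fix: Swap the bounds so the smaller value comes first

Corrected query:
SELECT id, name, gpa FROM students WHERE gpa BETWEEN 2.21 AND 3.86

Result:
id | name  | gpa 
---+-------+-----
2  | Alice | 3.62
3  | Carol | 2.25
4  | Grace | 2.98
6  | Iris  | 2.65
7  | Iris  | 2.82
8  | Dave  | 3.54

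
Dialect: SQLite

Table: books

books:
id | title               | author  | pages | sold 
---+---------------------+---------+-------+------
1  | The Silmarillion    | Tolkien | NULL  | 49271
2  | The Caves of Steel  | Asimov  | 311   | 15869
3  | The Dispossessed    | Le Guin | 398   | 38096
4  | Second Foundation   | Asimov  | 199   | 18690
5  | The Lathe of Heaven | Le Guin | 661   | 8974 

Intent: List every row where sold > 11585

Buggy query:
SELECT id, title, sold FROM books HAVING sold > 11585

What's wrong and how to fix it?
Bug: This is a non-aggregate query (no GROUP BY, no aggregates), so in SQLite the HAVING clause is invalid here; a row-level condition belongs in WHERE

Fix: Use WHERE for row-level filtering

Corrected query:
SELECT id, title, sold FROM books WHERE sold > 11585

Result:
id | title              | sold 
---+--------------------+------
1  | The Silmarillion   | 49271
2  | The Caves of Steel | 15869
3  | The Dispossessed   | 38096
4  | Second Foundation  | 18690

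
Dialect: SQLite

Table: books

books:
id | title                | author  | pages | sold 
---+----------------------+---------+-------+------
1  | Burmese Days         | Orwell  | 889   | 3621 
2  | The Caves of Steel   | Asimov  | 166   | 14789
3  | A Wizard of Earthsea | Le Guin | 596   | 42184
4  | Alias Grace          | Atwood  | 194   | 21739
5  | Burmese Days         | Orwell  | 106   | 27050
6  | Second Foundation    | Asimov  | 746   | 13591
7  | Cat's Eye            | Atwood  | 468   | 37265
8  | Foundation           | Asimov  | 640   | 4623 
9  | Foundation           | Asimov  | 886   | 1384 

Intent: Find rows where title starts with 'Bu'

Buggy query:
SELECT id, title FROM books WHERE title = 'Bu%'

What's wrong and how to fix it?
Bug: Wildcards only work with LIKE; '=' treats '%' as a literal character

Fix: Use LIKE for wildcard pattern matching

Corrected query:
SELECT id, title FROM books WHERE title LIKE 'Bu%'

Result:
id | title       
---+-------------
1  | Burmese Days
5  | Burmese Days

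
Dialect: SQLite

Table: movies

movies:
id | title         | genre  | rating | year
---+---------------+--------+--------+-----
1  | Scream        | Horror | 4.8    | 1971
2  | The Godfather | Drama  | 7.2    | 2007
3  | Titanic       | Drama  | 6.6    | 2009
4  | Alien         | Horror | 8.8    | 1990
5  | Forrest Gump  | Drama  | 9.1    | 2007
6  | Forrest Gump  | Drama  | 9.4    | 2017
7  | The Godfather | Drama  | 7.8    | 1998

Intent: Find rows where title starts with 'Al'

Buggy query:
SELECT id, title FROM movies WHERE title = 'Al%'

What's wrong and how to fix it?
Bug: Wildcards only work with LIKE; '=' treats '%' as a literal character

Fix: Replace '=' with LIKE so 'Al%' is treated as a pattern

Corrected query:
SELECT id, title FROM movies WHERE title LIKE 'Al%'

Result:
id | title
---+------
4  | Alien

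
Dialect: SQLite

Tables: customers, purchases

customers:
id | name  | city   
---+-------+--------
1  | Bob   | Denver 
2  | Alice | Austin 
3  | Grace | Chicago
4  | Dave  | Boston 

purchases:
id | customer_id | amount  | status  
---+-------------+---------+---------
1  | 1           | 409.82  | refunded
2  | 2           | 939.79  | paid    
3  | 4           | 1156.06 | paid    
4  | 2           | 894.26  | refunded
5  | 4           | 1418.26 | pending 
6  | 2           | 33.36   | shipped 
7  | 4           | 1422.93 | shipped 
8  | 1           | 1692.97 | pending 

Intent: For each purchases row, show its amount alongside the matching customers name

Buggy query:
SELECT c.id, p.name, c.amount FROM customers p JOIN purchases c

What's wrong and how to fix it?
Bug: JOIN with no ON clause produces a cartesian product; every purchases row pairs with every customers row

Fix: Specify the join condition linking the foreign key to the parent id

Corrected query:
SELECT c.id, p.name, c.amount FROM customers p JOIN purchases c ON c.customer_id = p.id

Result:
id | name  | amount 
---+-------+--------
1  | Bob   | 409.82 
2  | Alice | 939.79 
3  | Dave  | 1156.06
4  | Alice | 894.26 
5  | Dave  | 1418.26
6  | Alice | 33.36  
7  | Dave  | 1422.93
8  | Bob   | 1692.97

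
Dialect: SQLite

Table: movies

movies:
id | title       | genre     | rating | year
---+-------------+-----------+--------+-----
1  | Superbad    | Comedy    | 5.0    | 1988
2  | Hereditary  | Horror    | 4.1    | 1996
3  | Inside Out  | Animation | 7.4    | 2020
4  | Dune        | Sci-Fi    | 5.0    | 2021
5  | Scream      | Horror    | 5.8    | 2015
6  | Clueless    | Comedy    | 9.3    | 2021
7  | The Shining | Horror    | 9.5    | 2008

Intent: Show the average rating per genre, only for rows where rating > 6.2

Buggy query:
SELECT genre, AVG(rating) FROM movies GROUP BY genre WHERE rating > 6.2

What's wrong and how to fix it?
Bug: WHERE cannot follow GROUP BY

Fix: Move the WHERE clause before GROUP BY

Corrected query:
SELECT genre, AVG(rating) FROM movies WHERE rating > 6.2 GROUP BY genre

Result:
genre     | AVG(rating)
----------+------------
Animation | 7.4        
Comedy    | 9.3        
Horror    | 9.5        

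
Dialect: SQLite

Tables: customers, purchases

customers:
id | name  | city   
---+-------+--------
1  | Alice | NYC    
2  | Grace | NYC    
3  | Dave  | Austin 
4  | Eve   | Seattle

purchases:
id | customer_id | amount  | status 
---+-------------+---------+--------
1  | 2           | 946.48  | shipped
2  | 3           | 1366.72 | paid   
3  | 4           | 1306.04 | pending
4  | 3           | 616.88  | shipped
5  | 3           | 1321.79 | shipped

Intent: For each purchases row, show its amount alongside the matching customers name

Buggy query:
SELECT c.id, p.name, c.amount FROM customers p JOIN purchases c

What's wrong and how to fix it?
Bug: JOIN with no ON clause produces a cartesian product; every purchases row pairs with every customers row

Fix: Specify the join condition linking the foreign key to the parent id

Corrected query:
SELECT c.id, p.name, c.amount FROM customers p JOIN purchases c ON c.customer_id = p.id

Result:
id | name  | amount 
---+-------+--------
1  | Grace | 946.48 
2  | Dave  | 1366.72
3  | Eve   | 1306.04
4  | Dave  | 616.88 
5  | Dave  | 1321.79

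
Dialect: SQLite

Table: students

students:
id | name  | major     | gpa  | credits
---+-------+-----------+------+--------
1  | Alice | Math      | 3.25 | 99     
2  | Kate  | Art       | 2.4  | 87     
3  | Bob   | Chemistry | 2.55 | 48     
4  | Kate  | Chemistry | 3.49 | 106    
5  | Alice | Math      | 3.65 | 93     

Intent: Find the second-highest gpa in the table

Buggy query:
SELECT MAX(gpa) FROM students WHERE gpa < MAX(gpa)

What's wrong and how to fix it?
Bug: The inner MAX is an aggregate inside WHERE, which is not allowed

Fix: Put the inner MAX in a scalar subquery

Corrected query:
SELECT MAX(gpa) FROM students WHERE gpa < (SELECT MAX(gpa) FROM students)

Result:
MAX(gpa)
--------
3.49    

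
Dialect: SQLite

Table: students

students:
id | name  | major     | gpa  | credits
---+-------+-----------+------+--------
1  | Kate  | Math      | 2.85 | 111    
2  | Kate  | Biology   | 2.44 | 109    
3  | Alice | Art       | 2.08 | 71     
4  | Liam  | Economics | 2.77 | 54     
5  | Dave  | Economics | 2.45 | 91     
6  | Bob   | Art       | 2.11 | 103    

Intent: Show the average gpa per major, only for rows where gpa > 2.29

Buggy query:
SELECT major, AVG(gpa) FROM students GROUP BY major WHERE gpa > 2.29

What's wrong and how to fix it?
Bug: Row-level WHERE must come before GROUP BY in the clause order

Fix: Move the WHERE clause before GROUP BY

Corrected query:
SELECT major, AVG(gpa) FROM students WHERE gpa > 2.29 GROUP BY major

Result:
major     | AVG(gpa)
----------+---------
Biology   | 2.44    
Economics | 2.61    
Math      | 2.85    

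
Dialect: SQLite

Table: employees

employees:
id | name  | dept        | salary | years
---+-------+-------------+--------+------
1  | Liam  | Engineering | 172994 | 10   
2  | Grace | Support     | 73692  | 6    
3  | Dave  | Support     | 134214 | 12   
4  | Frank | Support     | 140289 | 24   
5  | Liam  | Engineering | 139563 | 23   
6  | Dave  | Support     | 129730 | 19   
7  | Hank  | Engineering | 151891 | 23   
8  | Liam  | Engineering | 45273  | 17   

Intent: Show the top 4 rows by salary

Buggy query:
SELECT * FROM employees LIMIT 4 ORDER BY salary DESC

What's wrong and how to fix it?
Bug: ORDER BY cannot follow LIMIT; LIMIT is the final clause

Fix: Sort with ORDER BY, then apply LIMIT

Corrected query:
SELECT * FROM employees ORDER BY salary DESC LIMIT 4

Result:
id | name  | dept        | salary | years
---+-------+-------------+--------+------
1  | Liam  | Engineering | 172994 | 10   
7  | Hank  | Engineering | 151891 | 23   
4  | Frank | Support     | 140289 | 24   
5  | Liam  | Engineering | 139563 | 23   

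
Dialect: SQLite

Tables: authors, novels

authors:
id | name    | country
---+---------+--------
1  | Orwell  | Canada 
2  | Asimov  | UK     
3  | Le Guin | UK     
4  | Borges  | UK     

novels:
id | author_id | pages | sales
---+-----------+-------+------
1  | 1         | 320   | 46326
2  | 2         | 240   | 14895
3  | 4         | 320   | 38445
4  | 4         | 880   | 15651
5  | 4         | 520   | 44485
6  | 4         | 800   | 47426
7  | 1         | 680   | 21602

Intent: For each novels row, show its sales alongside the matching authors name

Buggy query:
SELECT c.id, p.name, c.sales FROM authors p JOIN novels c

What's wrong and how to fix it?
Bug: Missing join condition: each novels row is matched to all authors rows instead of just its own

Fix: Specify the join condition linking the foreign key to the parent id

Corrected query:
SELECT c.id, p.name, c.sales FROM authors p JOIN novels c ON c.author_id = p.id

Result:
id | name   | sales
---+--------+------
1  | Orwell | 46326
2  | Asimov | 14895
3  | Borges | 38445
4  | Borges | 15651
5  | Borges | 44485
6  | Borges | 47426
7  | Orwell | 21602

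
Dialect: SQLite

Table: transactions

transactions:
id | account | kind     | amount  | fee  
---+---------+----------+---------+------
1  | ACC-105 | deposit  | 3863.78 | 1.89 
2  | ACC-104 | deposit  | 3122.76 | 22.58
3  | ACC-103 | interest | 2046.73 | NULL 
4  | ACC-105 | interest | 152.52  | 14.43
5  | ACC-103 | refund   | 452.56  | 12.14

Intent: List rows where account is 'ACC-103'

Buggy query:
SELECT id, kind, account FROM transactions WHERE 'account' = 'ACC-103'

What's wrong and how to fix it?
Bug: Single quotes denote string literals in SQL; the column name is being compared as a constant string

Fix: Remove the quotes around the column name (or use double quotes for an identifier)

Corrected query:
SELECT id, kind, account FROM transactions WHERE account = 'ACC-103'

Result:
id | kind     | account
---+----------+--------
3  | interest | ACC-103
5  | refund   | ACC-103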